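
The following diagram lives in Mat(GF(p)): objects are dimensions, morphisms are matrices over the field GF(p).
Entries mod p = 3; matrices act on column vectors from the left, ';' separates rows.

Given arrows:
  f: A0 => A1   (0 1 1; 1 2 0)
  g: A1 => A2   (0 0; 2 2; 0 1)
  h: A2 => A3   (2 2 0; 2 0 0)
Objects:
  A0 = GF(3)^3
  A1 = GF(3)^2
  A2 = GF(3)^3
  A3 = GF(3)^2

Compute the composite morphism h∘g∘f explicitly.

  e0=(1,0,0) f=>(0,1) g=>(0,2,1) h=>(1,0)
  e1=(0,1,0) f=>(1,2) g=>(0,0,2) h=>(0,0)
  e2=(0,0,1) f=>(1,0) g=>(0,2,0) h=>(1,0)
⟦path⟧: (1 0 1; 0 0 0)

Answer: (1 0 1; 0 0 0)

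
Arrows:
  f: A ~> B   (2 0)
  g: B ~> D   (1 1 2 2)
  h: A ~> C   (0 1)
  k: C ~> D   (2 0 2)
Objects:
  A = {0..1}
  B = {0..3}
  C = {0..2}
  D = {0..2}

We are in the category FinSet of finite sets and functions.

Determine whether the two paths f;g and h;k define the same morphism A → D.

Along f;g (path 1):
  0 f~>2 g~>2
  1 f~>0 g~>1
  ⟦path⟧₁ = (2 1)
Along h;k (path 2):
  0 h~>0 k~>2
  1 h~>1 k~>0
  ⟦path⟧₂ = (2 0)
Equal? NO — does not commute

Answer: DOES NOT COMMUTE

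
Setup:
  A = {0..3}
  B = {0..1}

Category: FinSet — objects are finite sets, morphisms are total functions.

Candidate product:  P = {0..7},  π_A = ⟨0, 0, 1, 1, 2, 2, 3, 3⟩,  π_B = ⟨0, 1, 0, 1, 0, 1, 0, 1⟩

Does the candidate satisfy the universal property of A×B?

Answer: VALID PRODUCT

Work:
|A|·|B| = 4·2 = 8;  |P| = 8
Check the pairing map k ↦ (π_A(k), π_B(k)):
  0 ↦ (0,0)
  1 ↦ (0,1)
  2 ↦ (1,0)
  3 ↦ (1,1)
  4 ↦ (2,0)
  5 ↦ (2,1)
  6 ↦ (3,0)
  7 ↦ (3,1)
distinct pairs in image: 8 / 8 needed
  → bijection onto A×B; projections well-typed.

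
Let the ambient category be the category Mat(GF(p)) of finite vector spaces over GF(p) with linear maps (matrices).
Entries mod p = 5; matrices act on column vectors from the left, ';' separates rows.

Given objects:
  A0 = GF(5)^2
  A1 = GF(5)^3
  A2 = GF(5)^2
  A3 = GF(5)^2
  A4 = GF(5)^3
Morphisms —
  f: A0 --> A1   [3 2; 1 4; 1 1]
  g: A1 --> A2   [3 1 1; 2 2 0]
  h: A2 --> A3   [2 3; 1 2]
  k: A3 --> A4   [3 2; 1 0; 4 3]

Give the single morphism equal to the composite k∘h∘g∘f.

  e0=⟨1,0⟩ f-->⟨3,1,1⟩ g-->⟨1,3⟩ h-->⟨1,2⟩ k-->⟨2,1,0⟩
  e1=⟨0,1⟩ f-->⟨2,4,1⟩ g-->⟨1,2⟩ h-->⟨3,0⟩ k-->⟨4,3,2⟩
⟦path⟧: [2 4; 1 3; 0 2]

Answer: [2 4; 1 3; 0 2]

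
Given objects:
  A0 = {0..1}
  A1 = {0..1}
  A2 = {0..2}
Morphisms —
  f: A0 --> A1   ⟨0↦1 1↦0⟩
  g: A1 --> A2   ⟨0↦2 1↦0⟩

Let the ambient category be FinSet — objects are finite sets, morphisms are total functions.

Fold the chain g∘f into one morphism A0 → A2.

  0 f-->1 g-->0
  1 f-->0 g-->2
⟦path⟧: ⟨0↦0 1↦2⟩

Answer: ⟨0↦0 1↦2⟩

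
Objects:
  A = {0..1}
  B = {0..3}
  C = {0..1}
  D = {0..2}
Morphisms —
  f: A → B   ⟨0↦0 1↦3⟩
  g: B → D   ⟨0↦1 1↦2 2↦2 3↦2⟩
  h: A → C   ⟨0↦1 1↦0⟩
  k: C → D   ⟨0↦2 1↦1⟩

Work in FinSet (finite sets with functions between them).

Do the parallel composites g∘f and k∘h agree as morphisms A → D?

1) trace f;g:
  0 f→0 g→1
  1 f→3 g→2
  ⟦path⟧₁ = ⟨0↦1 1↦2⟩
2) trace h;k:
  0 h→1 k→1
  1 h→0 k→2
  ⟦path⟧₂ = ⟨0↦1 1↦2⟩
Equal? equal; square commutes

Answer: COMMUTES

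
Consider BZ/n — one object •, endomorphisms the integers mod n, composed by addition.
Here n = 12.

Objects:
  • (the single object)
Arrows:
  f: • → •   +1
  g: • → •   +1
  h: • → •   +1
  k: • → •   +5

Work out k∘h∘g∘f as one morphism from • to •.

  0 +1≡1 +1≡2 +1≡3 +5≡8  (mod 12)
⟦path⟧: +8

Answer: +8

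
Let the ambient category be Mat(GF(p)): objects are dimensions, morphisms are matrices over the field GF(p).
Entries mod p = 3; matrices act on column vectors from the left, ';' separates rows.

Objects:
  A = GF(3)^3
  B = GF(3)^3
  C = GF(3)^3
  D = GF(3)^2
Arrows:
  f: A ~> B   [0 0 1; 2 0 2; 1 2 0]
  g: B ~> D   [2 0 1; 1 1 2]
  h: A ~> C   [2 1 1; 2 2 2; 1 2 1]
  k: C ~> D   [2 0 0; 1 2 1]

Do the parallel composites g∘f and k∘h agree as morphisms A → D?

Path 1 = f;g:
  e0=⟨1,0,0⟩ f~>⟨0,2,1⟩ g~>⟨1,1⟩
  e1=⟨0,1,0⟩ f~>⟨0,0,2⟩ g~>⟨2,1⟩
  e2=⟨0,0,1⟩ f~>⟨1,2,0⟩ g~>⟨2,0⟩
  ⟦path⟧₁ = [1 2 2; 1 1 0]
Path 2 = h;k:
  e0=⟨1,0,0⟩ h~>⟨2,2,1⟩ k~>⟨1,1⟩
  e1=⟨0,1,0⟩ h~>⟨1,2,2⟩ k~>⟨2,1⟩
  e2=⟨0,0,1⟩ h~>⟨1,2,1⟩ k~>⟨2,0⟩
  ⟦path⟧₂ = [1 2 2; 1 1 0]
Equal? equal; square commutes

Answer: COMMUTES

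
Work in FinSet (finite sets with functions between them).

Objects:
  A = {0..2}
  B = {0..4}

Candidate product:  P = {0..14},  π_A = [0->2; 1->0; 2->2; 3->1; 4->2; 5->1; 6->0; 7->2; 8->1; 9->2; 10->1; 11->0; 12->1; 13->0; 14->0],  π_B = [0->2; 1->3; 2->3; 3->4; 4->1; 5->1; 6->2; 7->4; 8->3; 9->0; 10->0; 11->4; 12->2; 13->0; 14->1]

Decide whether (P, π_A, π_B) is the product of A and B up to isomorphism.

Answer: VALID PRODUCT

Work:
|A|·|B| = 3·5 = 15;  |P| = 15
Check the pairing map k ↦ (π_A(k), π_B(k)):
  0 -> (2,2)
  1 -> (0,3)
  2 -> (2,3)
  3 -> (1,4)
  4 -> (2,1)
  5 -> (1,1)
  6 -> (0,2)
  7 -> (2,4)
  8 -> (1,3)
  9 -> (2,0)
  10 -> (1,0)
  11 -> (0,4)
  12 -> (1,2)
  13 -> (0,0)
  14 -> (0,1)
distinct pairs in image: 15 / 15 needed
  → bijection onto A×B; projections well-typed.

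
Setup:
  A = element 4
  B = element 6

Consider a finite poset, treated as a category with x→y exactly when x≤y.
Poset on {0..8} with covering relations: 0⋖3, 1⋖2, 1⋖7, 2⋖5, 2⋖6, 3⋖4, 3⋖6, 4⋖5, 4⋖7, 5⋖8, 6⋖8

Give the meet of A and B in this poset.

Lower bounds of A=4 and B=6: {0,3}
  0 <= 3
  3 <= 3
glb = 3

Answer: A∧B = 3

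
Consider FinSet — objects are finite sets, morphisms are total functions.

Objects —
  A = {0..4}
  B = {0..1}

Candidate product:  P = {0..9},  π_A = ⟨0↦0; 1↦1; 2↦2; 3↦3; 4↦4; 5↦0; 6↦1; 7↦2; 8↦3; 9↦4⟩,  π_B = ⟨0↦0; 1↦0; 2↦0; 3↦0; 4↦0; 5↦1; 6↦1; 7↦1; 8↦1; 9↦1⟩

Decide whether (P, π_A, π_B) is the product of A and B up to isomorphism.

|A|·|B| = 5·2 = 10;  |P| = 10
Check the pairing map k ↦ (π_A(k), π_B(k)):
  0 ↦ (0,0)
  1 ↦ (1,0)
  2 ↦ (2,0)
  3 ↦ (3,0)
  4 ↦ (4,0)
  5 ↦ (0,1)
  6 ↦ (1,1)
  7 ↦ (2,1)
  8 ↦ (3,1)
  9 ↦ (4,1)
distinct pairs in image: 10 / 10 needed
  → bijection onto A×B; projections well-typed.

Answer: VALID PRODUCT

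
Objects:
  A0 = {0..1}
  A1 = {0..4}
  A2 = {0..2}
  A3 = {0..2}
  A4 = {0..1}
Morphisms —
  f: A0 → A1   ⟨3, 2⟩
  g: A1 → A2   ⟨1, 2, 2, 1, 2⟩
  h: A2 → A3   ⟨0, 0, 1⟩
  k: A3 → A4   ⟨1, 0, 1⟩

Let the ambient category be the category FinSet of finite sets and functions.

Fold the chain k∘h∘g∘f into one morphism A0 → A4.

  0 f→3 g→1 h→0 k→1
  1 f→2 g→2 h→1 k→0
⟦path⟧: ⟨1, 0⟩

Answer: ⟨1, 0⟩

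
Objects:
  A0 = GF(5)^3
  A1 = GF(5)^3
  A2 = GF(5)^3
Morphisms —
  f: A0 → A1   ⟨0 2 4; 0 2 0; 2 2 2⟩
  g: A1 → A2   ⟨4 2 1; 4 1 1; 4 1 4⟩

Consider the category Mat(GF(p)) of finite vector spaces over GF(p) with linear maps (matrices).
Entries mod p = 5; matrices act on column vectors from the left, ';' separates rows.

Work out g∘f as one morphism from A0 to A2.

  e0=(1,0,0) f→(0,0,2) g→(2,2,3)
  e1=(0,1,0) f→(2,2,2) g→(4,2,3)
  e2=(0,0,1) f→(4,0,2) g→(3,3,4)
⟦path⟧: ⟨2 4 3; 2 2 3; 3 3 4⟩

Answer: ⟨2 4 3; 2 2 3; 3 3 4⟩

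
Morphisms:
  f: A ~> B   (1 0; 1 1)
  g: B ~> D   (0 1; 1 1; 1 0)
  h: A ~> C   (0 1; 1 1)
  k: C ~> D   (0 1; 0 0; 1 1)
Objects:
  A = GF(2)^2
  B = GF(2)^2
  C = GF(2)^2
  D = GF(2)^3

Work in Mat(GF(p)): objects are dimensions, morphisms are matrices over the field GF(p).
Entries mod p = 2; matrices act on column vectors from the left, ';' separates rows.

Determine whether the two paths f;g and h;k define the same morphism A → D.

1) trace f;g:
  e0=⟨1,0⟩ f~>⟨1,1⟩ g~>⟨1,0,1⟩
  e1=⟨0,1⟩ f~>⟨0,1⟩ g~>⟨1,1,0⟩
  composite₁ = (1 1; 0 1; 1 0)
2) trace h;k:
  e0=⟨1,0⟩ h~>⟨0,1⟩ k~>⟨1,0,1⟩
  e1=⟨0,1⟩ h~>⟨1,1⟩ k~>⟨1,0,0⟩
  composite₂ = (1 1; 0 0; 1 0)
Equal? NO — does not commute

Answer: DOES NOT COMMUTE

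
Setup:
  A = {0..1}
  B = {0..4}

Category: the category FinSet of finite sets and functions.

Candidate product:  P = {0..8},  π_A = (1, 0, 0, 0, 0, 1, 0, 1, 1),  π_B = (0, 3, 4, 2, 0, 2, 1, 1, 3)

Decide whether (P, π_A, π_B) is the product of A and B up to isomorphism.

|A|·|B| = 2·5 = 10;  |P| = 9
  → cardinalities differ; no bijection possible.

Answer: NOT A VALID PRODUCT — |P|=9 ≠ |A|·|B|=10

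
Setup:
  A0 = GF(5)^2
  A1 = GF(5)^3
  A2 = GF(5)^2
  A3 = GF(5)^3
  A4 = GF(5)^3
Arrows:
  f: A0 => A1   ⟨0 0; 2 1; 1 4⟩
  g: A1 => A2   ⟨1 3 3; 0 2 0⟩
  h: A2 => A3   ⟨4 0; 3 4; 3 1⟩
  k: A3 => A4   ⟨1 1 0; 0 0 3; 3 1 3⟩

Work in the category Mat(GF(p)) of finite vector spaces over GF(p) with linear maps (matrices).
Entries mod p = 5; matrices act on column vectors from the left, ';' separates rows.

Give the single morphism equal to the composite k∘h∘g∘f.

  e0=(1,0) f=>(0,2,1) g=>(4,4) h=>(1,3,1) k=>(4,3,4)
  e1=(0,1) f=>(0,1,4) g=>(0,2) h=>(0,3,2) k=>(3,1,4)
result: ⟨4 3; 3 1; 4 4⟩

Answer: ⟨4 3; 3 1; 4 4⟩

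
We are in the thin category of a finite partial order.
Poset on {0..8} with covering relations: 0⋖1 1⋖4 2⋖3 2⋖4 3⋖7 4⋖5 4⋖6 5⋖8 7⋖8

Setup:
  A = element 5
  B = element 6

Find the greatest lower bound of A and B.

Answer: A∧B = 4

Work:
{x : x≤A ∧ x≤B} = {0,1,2,4}  (A=5, B=6)
  0 ≤ 4
  1 ≤ 4
  2 ≤ 4
  4 ≤ 4
glb = 4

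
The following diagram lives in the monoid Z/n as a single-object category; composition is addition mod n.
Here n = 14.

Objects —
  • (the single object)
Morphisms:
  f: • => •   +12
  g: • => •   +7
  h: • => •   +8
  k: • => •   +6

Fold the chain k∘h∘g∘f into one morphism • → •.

Answer: +5

Derivation:
  0 +12≡12 +7≡5 +8≡13 +6≡5  (mod 14)
⟦path⟧: +5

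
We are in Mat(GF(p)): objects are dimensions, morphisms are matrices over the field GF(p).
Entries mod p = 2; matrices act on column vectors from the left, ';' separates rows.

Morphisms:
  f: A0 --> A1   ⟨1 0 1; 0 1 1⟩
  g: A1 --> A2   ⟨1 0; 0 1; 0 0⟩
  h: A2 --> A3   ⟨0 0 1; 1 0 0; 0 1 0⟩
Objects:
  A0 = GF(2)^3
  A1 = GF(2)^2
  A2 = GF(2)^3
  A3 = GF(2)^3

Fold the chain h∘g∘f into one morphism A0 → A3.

Answer: ⟨0 0 0; 1 0 1; 0 1 1⟩

Work:
  e0=⟨1,0,0⟩ f-->⟨1,0⟩ g-->⟨1,0,0⟩ h-->⟨0,1,0⟩
  e1=⟨0,1,0⟩ f-->⟨0,1⟩ g-->⟨0,1,0⟩ h-->⟨0,0,1⟩
  e2=⟨0,0,1⟩ f-->⟨1,1⟩ g-->⟨1,1,0⟩ h-->⟨0,1,1⟩
result: ⟨0 0 0; 1 0 1; 0 1 1⟩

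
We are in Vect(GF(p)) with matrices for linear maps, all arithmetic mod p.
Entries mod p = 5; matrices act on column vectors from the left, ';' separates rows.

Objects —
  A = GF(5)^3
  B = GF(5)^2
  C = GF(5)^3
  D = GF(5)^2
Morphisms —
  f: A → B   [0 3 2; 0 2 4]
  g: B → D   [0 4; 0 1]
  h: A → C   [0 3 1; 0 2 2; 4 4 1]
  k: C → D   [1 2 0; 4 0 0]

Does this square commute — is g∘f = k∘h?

Path 1 = f;g:
  e0=⟨1,0,0⟩ f→⟨0,0⟩ g→⟨0,0⟩
  e1=⟨0,1,0⟩ f→⟨3,2⟩ g→⟨3,2⟩
  e2=⟨0,0,1⟩ f→⟨2,4⟩ g→⟨1,4⟩
  composite₁ = [0 3 1; 0 2 4]
Path 2 = h;k:
  e0=⟨1,0,0⟩ h→⟨0,0,4⟩ k→⟨0,0⟩
  e1=⟨0,1,0⟩ h→⟨3,2,4⟩ k→⟨2,2⟩
  e2=⟨0,0,1⟩ h→⟨1,2,1⟩ k→⟨0,4⟩
  composite₂ = [0 2 0; 0 2 4]
Equal? differ; not commutative

Answer: DOES NOT COMMUTE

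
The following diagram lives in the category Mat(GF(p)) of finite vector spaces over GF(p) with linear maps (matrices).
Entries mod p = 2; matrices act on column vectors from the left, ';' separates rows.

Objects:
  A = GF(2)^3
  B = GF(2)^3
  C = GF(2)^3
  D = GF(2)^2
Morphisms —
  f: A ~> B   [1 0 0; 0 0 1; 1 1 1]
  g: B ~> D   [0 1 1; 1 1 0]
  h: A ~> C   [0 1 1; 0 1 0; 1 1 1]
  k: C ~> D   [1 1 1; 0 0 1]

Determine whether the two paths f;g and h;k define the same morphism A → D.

Answer: DOES NOT COMMUTE

Trace:
1) trace f;g:
  e0=[1,0,0] f~>[1,0,1] g~>[1,1]
  e1=[0,1,0] f~>[0,0,1] g~>[1,0]
  e2=[0,0,1] f~>[0,1,1] g~>[0,1]
  composite₁ = [1 1 0; 1 0 1]
2) trace h;k:
  e0=[1,0,0] h~>[0,0,1] k~>[1,1]
  e1=[0,1,0] h~>[1,1,1] k~>[1,1]
  e2=[0,0,1] h~>[1,0,1] k~>[0,1]
  composite₂ = [1 1 0; 1 1 1]
Equal? distinct morphisms ✗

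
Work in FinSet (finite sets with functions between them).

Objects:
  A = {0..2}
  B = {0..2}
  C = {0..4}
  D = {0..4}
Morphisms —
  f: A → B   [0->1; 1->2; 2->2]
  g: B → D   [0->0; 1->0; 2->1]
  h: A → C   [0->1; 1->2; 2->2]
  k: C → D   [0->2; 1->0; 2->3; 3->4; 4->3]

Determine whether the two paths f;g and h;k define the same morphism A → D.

Answer: DOES NOT COMMUTE

Work:
1) trace f;g:
  0 f→1 g→0
  1 f→2 g→1
  2 f→2 g→1
  ⟦path⟧₁ = [0->0; 1->1; 2->1]
2) trace h;k:
  0 h→1 k→0
  1 h→2 k→3
  2 h→2 k→3
  ⟦path⟧₂ = [0->0; 1->3; 2->3]
Equal? NO — does not commute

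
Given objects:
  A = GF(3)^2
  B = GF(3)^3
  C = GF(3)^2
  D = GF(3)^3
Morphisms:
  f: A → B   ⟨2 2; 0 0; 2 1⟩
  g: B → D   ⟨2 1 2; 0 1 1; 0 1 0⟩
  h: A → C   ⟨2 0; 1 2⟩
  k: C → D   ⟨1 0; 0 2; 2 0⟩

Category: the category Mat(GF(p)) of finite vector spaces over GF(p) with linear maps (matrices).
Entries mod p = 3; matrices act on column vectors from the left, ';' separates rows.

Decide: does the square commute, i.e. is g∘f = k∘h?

Answer: DOES NOT COMMUTE

Work:
1) trace f;g:
  e0=⟨1,0⟩ f→⟨2,0,2⟩ g→⟨2,2,0⟩
  e1=⟨0,1⟩ f→⟨2,0,1⟩ g→⟨0,1,0⟩
  result₁ = ⟨2 0; 2 1; 0 0⟩
2) trace h;k:
  e0=⟨1,0⟩ h→⟨2,1⟩ k→⟨2,2,1⟩
  e1=⟨0,1⟩ h→⟨0,2⟩ k→⟨0,1,0⟩
  result₂ = ⟨2 0; 2 1; 1 0⟩
Equal? distinct morphisms ✗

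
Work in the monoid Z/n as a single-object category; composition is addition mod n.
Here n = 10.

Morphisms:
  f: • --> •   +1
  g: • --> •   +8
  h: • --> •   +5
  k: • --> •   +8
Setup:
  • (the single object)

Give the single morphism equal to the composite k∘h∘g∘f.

  0 +1≡1 +8≡9 +5≡4 +8≡2  (mod 10)
result: +2

Answer: +2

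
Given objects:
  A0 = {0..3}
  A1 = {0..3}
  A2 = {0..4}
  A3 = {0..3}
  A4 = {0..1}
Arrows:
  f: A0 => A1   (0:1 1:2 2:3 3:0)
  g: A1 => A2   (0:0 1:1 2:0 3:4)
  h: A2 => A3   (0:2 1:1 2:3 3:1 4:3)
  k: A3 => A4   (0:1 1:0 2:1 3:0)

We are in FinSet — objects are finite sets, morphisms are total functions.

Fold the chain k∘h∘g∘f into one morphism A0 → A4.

Answer: (0:0 1:1 2:0 3:1)

Derivation:
  0 f=>1 g=>1 h=>1 k=>0
  1 f=>2 g=>0 h=>2 k=>1
  2 f=>3 g=>4 h=>3 k=>0
  3 f=>0 g=>0 h=>2 k=>1
composite: (0:0 1:1 2:0 3:1)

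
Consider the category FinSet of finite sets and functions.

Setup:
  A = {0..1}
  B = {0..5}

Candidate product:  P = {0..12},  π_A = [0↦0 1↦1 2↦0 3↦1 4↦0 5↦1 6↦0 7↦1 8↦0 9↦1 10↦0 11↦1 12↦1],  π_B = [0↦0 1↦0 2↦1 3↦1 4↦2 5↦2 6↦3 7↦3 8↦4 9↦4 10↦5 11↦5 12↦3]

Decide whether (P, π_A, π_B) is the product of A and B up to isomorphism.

Answer: NOT A VALID PRODUCT — |P|=13 ≠ |A|·|B|=12

Derivation:
|A|·|B| = 2·6 = 12;  |P| = 13
  → cardinalities differ; no bijection possible.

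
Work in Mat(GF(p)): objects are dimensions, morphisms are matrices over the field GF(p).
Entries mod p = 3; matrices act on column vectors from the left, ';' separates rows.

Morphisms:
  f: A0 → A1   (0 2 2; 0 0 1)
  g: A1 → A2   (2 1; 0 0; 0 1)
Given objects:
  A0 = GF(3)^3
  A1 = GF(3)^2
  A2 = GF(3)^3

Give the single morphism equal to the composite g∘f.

Answer: (0 1 2; 0 0 0; 0 0 1)

Trace:
  e0=[1,0,0] f→[0,0] g→[0,0,0]
  e1=[0,1,0] f→[2,0] g→[1,0,0]
  e2=[0,0,1] f→[2,1] g→[2,0,1]
composite: (0 1 2; 0 0 0; 0 0 1)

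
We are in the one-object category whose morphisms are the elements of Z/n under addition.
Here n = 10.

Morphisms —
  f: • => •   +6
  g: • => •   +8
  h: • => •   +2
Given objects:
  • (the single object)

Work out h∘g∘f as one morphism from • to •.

Answer: +6

Work:
  0 +6≡6 +8≡4 +2≡6  (mod 10)
⟦path⟧: +6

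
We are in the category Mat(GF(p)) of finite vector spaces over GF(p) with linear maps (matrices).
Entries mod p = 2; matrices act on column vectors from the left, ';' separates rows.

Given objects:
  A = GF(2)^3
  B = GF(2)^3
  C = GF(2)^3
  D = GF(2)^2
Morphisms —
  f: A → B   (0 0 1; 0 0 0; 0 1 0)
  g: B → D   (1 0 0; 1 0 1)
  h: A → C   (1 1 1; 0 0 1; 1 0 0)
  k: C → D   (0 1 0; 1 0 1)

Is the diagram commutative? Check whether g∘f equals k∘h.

Answer: COMMUTES

Work:
1) trace f;g:
  e0=(1,0,0) f→(0,0,0) g→(0,0)
  e1=(0,1,0) f→(0,0,1) g→(0,1)
  e2=(0,0,1) f→(1,0,0) g→(1,1)
  composite₁ = (0 0 1; 0 1 1)
2) trace h;k:
  e0=(1,0,0) h→(1,0,1) k→(0,0)
  e1=(0,1,0) h→(1,0,0) k→(0,1)
  e2=(0,0,1) h→(1,1,0) k→(1,1)
  composite₂ = (0 0 1; 0 1 1)
Equal? YES — commutes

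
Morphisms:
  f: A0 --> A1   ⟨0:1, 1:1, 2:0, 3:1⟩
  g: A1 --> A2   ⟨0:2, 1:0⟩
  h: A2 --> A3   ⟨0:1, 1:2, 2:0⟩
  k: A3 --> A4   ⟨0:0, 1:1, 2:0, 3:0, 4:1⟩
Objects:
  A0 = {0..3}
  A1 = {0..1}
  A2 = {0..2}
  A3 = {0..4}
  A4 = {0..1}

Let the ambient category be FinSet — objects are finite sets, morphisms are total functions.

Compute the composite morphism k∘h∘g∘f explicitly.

  0 f-->1 g-->0 h-->1 k-->1
  1 f-->1 g-->0 h-->1 k-->1
  2 f-->0 g-->2 h-->0 k-->0
  3 f-->1 g-->0 h-->1 k-->1
composite: ⟨0:1, 1:1, 2:0, 3:1⟩

Answer: ⟨0:1, 1:1, 2:0, 3:1⟩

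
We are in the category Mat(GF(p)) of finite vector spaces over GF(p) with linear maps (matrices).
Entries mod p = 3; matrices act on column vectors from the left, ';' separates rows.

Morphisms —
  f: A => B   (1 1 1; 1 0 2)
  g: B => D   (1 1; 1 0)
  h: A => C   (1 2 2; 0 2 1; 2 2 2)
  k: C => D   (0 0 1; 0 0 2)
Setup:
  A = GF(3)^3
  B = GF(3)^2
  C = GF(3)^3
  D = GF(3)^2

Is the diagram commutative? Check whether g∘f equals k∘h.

Path 1 = f;g:
  e0=(1,0,0) f=>(1,1) g=>(2,1)
  e1=(0,1,0) f=>(1,0) g=>(1,1)
  e2=(0,0,1) f=>(1,2) g=>(0,1)
  ⟦path⟧₁ = (2 1 0; 1 1 1)
Path 2 = h;k:
  e0=(1,0,0) h=>(1,0,2) k=>(2,1)
  e1=(0,1,0) h=>(2,2,2) k=>(2,1)
  e2=(0,0,1) h=>(2,1,2) k=>(2,1)
  ⟦path⟧₂ = (2 2 2; 1 1 1)
Equal? NO — does not commute

Answer: DOES NOT COMMUTE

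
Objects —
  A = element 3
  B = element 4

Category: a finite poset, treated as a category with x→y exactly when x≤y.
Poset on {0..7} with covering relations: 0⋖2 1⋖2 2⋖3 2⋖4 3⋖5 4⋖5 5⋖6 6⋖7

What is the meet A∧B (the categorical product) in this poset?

Answer: A∧B = 2

Work:
Lower bounds of A=3 and B=4: {0,1,2}
  0 ⊑ 2
  1 ⊑ 2
  2 ⊑ 2
glb = 2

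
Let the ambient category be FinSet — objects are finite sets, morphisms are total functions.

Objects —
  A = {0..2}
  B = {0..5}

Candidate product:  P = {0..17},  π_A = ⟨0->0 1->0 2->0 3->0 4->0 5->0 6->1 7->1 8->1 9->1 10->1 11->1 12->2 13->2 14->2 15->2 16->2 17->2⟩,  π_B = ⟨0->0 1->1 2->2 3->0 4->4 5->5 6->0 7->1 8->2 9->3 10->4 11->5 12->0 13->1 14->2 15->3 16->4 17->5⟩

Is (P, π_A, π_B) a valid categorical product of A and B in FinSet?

|A|·|B| = 3·6 = 18;  |P| = 18
Check the pairing map k ↦ (π_A(k), π_B(k)):
  0 -> (0,0)
  1 -> (0,1)
  2 -> (0,2)
  3 -> (0,0)  ✗ repeats pair of k=0
  4 -> (0,4)
  5 -> (0,5)
  6 -> (1,0)
  7 -> (1,1)
  8 -> (1,2)
  9 -> (1,3)
  10 -> (1,4)
  11 -> (1,5)
  12 -> (2,0)
  13 -> (2,1)
  14 -> (2,2)
  15 -> (2,3)
  16 -> (2,4)
  17 -> (2,5)
distinct pairs in image: 17 / 18 needed
  → (0,0) hit at k=0 and k=3

Answer: NOT A VALID PRODUCT — duplicate pair at indices 0,3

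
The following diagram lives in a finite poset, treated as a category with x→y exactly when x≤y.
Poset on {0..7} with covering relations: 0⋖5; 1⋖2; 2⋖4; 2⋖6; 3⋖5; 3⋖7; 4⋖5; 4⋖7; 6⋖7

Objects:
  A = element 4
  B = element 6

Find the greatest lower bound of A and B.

Lower bounds of A=4 and B=6: {1,2}
  1 <= 2
  2 <= 2
glb = 2

Answer: A∧B = 2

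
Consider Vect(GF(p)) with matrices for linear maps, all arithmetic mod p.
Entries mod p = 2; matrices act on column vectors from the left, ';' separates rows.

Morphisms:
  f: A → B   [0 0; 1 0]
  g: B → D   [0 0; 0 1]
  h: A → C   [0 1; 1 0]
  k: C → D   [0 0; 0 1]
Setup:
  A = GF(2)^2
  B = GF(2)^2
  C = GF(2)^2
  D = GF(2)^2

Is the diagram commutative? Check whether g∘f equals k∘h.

Answer: COMMUTES

Trace:
Path 1 = f;g:
  e0=[1,0] f→[0,1] g→[0,1]
  e1=[0,1] f→[0,0] g→[0,0]
  composite₁ = [0 0; 1 0]
Path 2 = h;k:
  e0=[1,0] h→[0,1] k→[0,1]
  e1=[0,1] h→[1,0] k→[0,0]
  composite₂ = [0 0; 1 0]
Equal? YES — commutes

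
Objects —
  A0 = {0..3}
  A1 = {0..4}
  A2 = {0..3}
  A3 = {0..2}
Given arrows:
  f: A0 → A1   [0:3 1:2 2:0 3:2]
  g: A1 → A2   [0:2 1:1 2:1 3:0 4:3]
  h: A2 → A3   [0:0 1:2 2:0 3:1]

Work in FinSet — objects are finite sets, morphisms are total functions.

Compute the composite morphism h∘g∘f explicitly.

Answer: [0:0 1:2 2:0 3:2]

Trace:
  0 f→3 g→0 h→0
  1 f→2 g→1 h→2
  2 f→0 g→2 h→0
  3 f→2 g→1 h→2
composite: [0:0 1:2 2:0 3:2]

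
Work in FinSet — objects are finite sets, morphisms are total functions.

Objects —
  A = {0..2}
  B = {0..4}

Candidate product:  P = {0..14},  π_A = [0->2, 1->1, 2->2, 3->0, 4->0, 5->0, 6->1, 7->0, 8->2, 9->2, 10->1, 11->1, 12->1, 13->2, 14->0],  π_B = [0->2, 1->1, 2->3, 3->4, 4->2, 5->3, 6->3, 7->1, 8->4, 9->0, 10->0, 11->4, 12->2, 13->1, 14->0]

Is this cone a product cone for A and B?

Answer: VALID PRODUCT

Work:
|A|·|B| = 3·5 = 15;  |P| = 15
Check the pairing map k ↦ (π_A(k), π_B(k)):
  0 -> (2,2)
  1 -> (1,1)
  2 -> (2,3)
  3 -> (0,4)
  4 -> (0,2)
  5 -> (0,3)
  6 -> (1,3)
  7 -> (0,1)
  8 -> (2,4)
  9 -> (2,0)
  10 -> (1,0)
  11 -> (1,4)
  12 -> (1,2)
  13 -> (2,1)
  14 -> (0,0)
distinct pairs in image: 15 / 15 needed
  → bijection onto A×B; projections well-typed.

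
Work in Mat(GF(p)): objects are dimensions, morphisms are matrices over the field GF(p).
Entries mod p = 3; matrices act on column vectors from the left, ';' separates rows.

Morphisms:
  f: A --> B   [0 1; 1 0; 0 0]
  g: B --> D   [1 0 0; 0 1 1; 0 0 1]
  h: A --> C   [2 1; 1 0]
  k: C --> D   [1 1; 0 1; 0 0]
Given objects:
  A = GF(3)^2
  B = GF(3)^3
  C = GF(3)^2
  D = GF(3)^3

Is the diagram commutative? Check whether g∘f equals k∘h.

1) trace f;g:
  e0=(1,0) f-->(0,1,0) g-->(0,1,0)
  e1=(0,1) f-->(1,0,0) g-->(1,0,0)
  ⟦path⟧₁ = [0 1; 1 0; 0 0]
2) trace h;k:
  e0=(1,0) h-->(2,1) k-->(0,1,0)
  e1=(0,1) h-->(1,0) k-->(1,0,0)
  ⟦path⟧₂ = [0 1; 1 0; 0 0]
Equal? equal; square commutes

Answer: COMMUTES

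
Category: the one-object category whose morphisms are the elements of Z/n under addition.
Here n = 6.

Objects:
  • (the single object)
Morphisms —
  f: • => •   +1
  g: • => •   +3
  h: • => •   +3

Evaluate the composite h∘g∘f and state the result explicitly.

  0 +1≡1 +3≡4 +3≡1  (mod 6)
composite: +1

Answer: +1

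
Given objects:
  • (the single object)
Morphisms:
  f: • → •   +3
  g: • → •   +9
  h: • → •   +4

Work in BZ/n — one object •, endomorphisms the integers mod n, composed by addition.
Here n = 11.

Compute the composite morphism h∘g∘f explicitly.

  0 +3≡3 +9≡1 +4≡5  (mod 11)
composite: +5

Answer: +5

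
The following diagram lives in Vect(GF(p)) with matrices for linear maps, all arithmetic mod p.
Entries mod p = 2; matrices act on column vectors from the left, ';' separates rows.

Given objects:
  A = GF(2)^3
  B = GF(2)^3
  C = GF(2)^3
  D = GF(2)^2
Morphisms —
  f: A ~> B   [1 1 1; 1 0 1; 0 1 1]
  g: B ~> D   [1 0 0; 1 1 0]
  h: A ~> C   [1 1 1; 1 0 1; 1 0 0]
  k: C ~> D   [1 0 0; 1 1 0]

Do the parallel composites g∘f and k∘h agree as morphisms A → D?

Answer: COMMUTES

Derivation:
1) trace f;g:
  e0=⟨1,0,0⟩ f~>⟨1,1,0⟩ g~>⟨1,0⟩
  e1=⟨0,1,0⟩ f~>⟨1,0,1⟩ g~>⟨1,1⟩
  e2=⟨0,0,1⟩ f~>⟨1,1,1⟩ g~>⟨1,0⟩
  composite₁ = [1 1 1; 0 1 0]
2) trace h;k:
  e0=⟨1,0,0⟩ h~>⟨1,1,1⟩ k~>⟨1,0⟩
  e1=⟨0,1,0⟩ h~>⟨1,0,0⟩ k~>⟨1,1⟩
  e2=⟨0,0,1⟩ h~>⟨1,1,0⟩ k~>⟨1,0⟩
  composite₂ = [1 1 1; 0 1 0]
Equal? equal; square commutes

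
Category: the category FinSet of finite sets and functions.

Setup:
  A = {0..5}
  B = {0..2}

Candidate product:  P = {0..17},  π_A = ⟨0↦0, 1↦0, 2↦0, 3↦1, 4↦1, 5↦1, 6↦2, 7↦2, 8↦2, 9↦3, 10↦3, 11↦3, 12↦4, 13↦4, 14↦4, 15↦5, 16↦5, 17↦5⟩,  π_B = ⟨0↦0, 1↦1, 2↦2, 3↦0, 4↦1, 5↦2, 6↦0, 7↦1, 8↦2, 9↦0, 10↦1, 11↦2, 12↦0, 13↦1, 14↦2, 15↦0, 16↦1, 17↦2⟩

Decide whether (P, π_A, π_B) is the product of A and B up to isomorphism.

|A|·|B| = 6·3 = 18;  |P| = 18
Check the pairing map k ↦ (π_A(k), π_B(k)):
  0 ↦ (0,0)
  1 ↦ (0,1)
  2 ↦ (0,2)
  3 ↦ (1,0)
  4 ↦ (1,1)
  5 ↦ (1,2)
  6 ↦ (2,0)
  7 ↦ (2,1)
  8 ↦ (2,2)
  9 ↦ (3,0)
  10 ↦ (3,1)
  11 ↦ (3,2)
  12 ↦ (4,0)
  13 ↦ (4,1)
  14 ↦ (4,2)
  15 ↦ (5,0)
  16 ↦ (5,1)
  17 ↦ (5,2)
distinct pairs in image: 18 / 18 needed
  → bijection onto A×B; projections well-typed.

Answer: VALID PRODUCT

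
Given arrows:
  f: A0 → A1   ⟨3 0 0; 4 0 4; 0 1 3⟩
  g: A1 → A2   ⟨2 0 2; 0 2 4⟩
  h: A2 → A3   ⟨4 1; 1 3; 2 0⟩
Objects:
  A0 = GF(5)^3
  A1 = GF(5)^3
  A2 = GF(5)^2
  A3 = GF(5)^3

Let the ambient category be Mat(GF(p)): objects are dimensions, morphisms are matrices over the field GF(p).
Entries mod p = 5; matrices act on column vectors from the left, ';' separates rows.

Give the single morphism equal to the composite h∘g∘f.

Answer: ⟨2 2 4; 0 4 1; 2 4 2⟩

Trace:
  e0=⟨1,0,0⟩ f→⟨3,4,0⟩ g→⟨1,3⟩ h→⟨2,0,2⟩
  e1=⟨0,1,0⟩ f→⟨0,0,1⟩ g→⟨2,4⟩ h→⟨2,4,4⟩
  e2=⟨0,0,1⟩ f→⟨0,4,3⟩ g→⟨1,0⟩ h→⟨4,1,2⟩
result: ⟨2 2 4; 0 4 1; 2 4 2⟩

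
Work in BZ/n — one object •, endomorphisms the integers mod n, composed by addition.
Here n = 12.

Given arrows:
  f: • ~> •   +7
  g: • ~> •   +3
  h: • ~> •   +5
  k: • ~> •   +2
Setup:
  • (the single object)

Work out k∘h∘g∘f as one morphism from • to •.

Answer: +5

Trace:
  0 +7≡7 +3≡10 +5≡3 +2≡5  (mod 12)
⟦path⟧: +5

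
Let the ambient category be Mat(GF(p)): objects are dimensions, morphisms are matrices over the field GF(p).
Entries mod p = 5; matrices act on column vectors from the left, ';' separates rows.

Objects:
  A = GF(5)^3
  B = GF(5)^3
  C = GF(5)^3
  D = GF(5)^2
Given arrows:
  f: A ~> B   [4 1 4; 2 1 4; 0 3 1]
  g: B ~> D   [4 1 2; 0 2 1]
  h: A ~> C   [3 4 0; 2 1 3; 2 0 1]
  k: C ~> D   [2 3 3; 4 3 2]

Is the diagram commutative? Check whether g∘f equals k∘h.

Along f;g (path 1):
  e0=(1,0,0) f~>(4,2,0) g~>(3,4)
  e1=(0,1,0) f~>(1,1,3) g~>(1,0)
  e2=(0,0,1) f~>(4,4,1) g~>(2,4)
  ⟦path⟧₁ = [3 1 2; 4 0 4]
Along h;k (path 2):
  e0=(1,0,0) h~>(3,2,2) k~>(3,2)
  e1=(0,1,0) h~>(4,1,0) k~>(1,4)
  e2=(0,0,1) h~>(0,3,1) k~>(2,1)
  ⟦path⟧₂ = [3 1 2; 2 4 1]
Equal? NO — does not commute

Answer: DOES NOT COMMUTE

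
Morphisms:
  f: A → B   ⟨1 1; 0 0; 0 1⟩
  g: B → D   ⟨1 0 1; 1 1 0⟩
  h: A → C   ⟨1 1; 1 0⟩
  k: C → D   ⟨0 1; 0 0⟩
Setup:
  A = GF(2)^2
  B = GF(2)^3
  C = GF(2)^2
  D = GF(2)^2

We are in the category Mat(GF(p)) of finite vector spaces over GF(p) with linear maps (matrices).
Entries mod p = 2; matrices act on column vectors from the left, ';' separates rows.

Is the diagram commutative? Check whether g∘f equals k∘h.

Path 1 = f;g:
  e0=⟨1,0⟩ f→⟨1,0,0⟩ g→⟨1,1⟩
  e1=⟨0,1⟩ f→⟨1,0,1⟩ g→⟨0,1⟩
  composite₁ = ⟨1 0; 1 1⟩
Path 2 = h;k:
  e0=⟨1,0⟩ h→⟨1,1⟩ k→⟨1,0⟩
  e1=⟨0,1⟩ h→⟨1,0⟩ k→⟨0,0⟩
  composite₂ = ⟨1 0; 0 0⟩
Equal? differ; not commutative

Answer: DOES NOT COMMUTE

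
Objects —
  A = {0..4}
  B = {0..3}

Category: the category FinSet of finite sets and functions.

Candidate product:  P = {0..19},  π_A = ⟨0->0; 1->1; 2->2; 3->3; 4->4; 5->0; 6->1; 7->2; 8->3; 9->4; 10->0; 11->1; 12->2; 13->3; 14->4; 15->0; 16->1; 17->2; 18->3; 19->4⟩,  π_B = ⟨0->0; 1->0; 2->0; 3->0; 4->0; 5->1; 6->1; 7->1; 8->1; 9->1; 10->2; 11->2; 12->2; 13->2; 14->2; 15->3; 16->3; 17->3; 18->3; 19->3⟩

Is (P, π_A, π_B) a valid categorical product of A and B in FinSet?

Answer: VALID PRODUCT

Work:
|A|·|B| = 5·4 = 20;  |P| = 20
Check the pairing map k ↦ (π_A(k), π_B(k)):
  0 -> (0,0)
  1 -> (1,0)
  2 -> (2,0)
  3 -> (3,0)
  4 -> (4,0)
  5 -> (0,1)
  6 -> (1,1)
  7 -> (2,1)
  8 -> (3,1)
  9 -> (4,1)
  10 -> (0,2)
  11 -> (1,2)
  12 -> (2,2)
  13 -> (3,2)
  14 -> (4,2)
  15 -> (0,3)
  16 -> (1,3)
  17 -> (2,3)
  18 -> (3,3)
  19 -> (4,3)
distinct pairs in image: 20 / 20 needed
  → bijection onto A×B; projections well-typed.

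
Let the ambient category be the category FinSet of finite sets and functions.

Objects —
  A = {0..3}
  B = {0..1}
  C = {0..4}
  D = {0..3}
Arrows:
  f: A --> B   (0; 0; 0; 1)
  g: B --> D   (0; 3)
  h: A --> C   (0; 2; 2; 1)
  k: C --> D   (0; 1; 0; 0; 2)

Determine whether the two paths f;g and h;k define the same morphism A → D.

Path 1 = f;g:
  0 f-->0 g-->0
  1 f-->0 g-->0
  2 f-->0 g-->0
  3 f-->1 g-->3
  result₁ = (0; 0; 0; 3)
Path 2 = h;k:
  0 h-->0 k-->0
  1 h-->2 k-->0
  2 h-->2 k-->0
  3 h-->1 k-->1
  result₂ = (0; 0; 0; 1)
Equal? differ; not commutative

Answer: DOES NOT COMMUTE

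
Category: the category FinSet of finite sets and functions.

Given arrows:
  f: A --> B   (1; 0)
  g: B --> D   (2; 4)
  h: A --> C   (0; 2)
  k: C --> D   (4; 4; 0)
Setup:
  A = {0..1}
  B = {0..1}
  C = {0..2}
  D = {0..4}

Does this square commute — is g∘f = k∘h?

Path 1 = f;g:
  0 f-->1 g-->4
  1 f-->0 g-->2
  result₁ = (4; 2)
Path 2 = h;k:
  0 h-->0 k-->4
  1 h-->2 k-->0
  result₂ = (4; 0)
Equal? differ; not commutative

Answer: DOES NOT COMMUTE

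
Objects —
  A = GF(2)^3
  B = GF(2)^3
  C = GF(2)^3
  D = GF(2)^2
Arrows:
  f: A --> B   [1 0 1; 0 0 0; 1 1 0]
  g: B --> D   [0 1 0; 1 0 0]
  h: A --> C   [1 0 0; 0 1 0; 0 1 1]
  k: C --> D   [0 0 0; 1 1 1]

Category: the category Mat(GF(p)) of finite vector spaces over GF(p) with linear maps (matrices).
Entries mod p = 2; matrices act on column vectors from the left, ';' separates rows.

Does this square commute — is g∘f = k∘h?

Path 1 = f;g:
  e0=[1,0,0] f-->[1,0,1] g-->[0,1]
  e1=[0,1,0] f-->[0,0,1] g-->[0,0]
  e2=[0,0,1] f-->[1,0,0] g-->[0,1]
  ⟦path⟧₁ = [0 0 0; 1 0 1]
Path 2 = h;k:
  e0=[1,0,0] h-->[1,0,0] k-->[0,1]
  e1=[0,1,0] h-->[0,1,1] k-->[0,0]
  e2=[0,0,1] h-->[0,0,1] k-->[0,1]
  ⟦path⟧₂ = [0 0 0; 1 0 1]
Equal? equal; square commutes

Answer: COMMUTES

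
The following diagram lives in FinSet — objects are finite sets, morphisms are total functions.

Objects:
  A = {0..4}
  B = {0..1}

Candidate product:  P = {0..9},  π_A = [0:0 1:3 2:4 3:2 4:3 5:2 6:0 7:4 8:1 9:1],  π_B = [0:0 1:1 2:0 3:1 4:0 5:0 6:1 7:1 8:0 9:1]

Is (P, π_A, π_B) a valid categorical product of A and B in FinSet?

|A|·|B| = 5·2 = 10;  |P| = 10
Check the pairing map k ↦ (π_A(k), π_B(k)):
  0 : (0,0)
  1 : (3,1)
  2 : (4,0)
  3 : (2,1)
  4 : (3,0)
  5 : (2,0)
  6 : (0,1)
  7 : (4,1)
  8 : (1,0)
  9 : (1,1)
distinct pairs in image: 10 / 10 needed
  → bijection onto A×B; projections well-typed.

Answer: VALID PRODUCT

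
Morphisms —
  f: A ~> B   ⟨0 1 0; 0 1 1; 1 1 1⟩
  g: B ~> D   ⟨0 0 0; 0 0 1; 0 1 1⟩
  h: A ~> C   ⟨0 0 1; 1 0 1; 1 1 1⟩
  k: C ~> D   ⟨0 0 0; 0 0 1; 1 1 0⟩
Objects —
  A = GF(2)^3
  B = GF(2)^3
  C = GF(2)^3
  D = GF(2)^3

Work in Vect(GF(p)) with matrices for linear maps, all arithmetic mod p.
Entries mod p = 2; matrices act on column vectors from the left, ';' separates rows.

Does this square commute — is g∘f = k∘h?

Answer: COMMUTES

Trace:
1) trace f;g:
  e0=(1,0,0) f~>(0,0,1) g~>(0,1,1)
  e1=(0,1,0) f~>(1,1,1) g~>(0,1,0)
  e2=(0,0,1) f~>(0,1,1) g~>(0,1,0)
  result₁ = ⟨0 0 0; 1 1 1; 1 0 0⟩
2) trace h;k:
  e0=(1,0,0) h~>(0,1,1) k~>(0,1,1)
  e1=(0,1,0) h~>(0,0,1) k~>(0,1,0)
  e2=(0,0,1) h~>(1,1,1) k~>(0,1,0)
  result₂ = ⟨0 0 0; 1 1 1; 1 0 0⟩
Equal? YES — commutes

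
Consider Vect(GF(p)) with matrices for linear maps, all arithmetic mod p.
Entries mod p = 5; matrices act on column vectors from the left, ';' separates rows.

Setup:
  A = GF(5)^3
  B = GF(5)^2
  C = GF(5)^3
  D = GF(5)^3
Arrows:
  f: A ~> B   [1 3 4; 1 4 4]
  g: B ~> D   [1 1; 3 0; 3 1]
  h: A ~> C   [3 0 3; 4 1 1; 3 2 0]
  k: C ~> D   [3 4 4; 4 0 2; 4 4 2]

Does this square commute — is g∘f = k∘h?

Answer: COMMUTES

Trace:
Along f;g (path 1):
  e0=(1,0,0) f~>(1,1) g~>(2,3,4)
  e1=(0,1,0) f~>(3,4) g~>(2,4,3)
  e2=(0,0,1) f~>(4,4) g~>(3,2,1)
  result₁ = [2 2 3; 3 4 2; 4 3 1]
Along h;k (path 2):
  e0=(1,0,0) h~>(3,4,3) k~>(2,3,4)
  e1=(0,1,0) h~>(0,1,2) k~>(2,4,3)
  e2=(0,0,1) h~>(3,1,0) k~>(3,2,1)
  result₂ = [2 2 3; 3 4 2; 4 3 1]
Equal? same morphism ✓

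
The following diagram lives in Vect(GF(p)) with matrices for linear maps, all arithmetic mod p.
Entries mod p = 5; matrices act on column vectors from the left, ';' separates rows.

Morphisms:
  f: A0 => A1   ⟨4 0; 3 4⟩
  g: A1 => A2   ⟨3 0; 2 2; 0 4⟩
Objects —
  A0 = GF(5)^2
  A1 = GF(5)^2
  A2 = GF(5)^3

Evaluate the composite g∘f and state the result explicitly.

Answer: ⟨2 0; 4 3; 2 1⟩

Work:
  e0=(1,0) f=>(4,3) g=>(2,4,2)
  e1=(0,1) f=>(0,4) g=>(0,3,1)
composite: ⟨2 0; 4 3; 2 1⟩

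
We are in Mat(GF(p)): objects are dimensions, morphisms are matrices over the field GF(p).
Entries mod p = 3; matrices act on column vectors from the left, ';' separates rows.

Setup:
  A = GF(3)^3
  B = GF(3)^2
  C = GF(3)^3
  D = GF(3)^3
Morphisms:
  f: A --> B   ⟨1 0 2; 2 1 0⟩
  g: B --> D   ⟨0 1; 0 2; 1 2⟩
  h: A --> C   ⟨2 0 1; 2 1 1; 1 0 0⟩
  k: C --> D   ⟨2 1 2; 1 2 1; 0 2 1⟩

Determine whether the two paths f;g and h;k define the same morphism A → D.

Path 1 = f;g:
  e0=[1,0,0] f-->[1,2] g-->[2,1,2]
  e1=[0,1,0] f-->[0,1] g-->[1,2,2]
  e2=[0,0,1] f-->[2,0] g-->[0,0,2]
  result₁ = ⟨2 1 0; 1 2 0; 2 2 2⟩
Path 2 = h;k:
  e0=[1,0,0] h-->[2,2,1] k-->[2,1,2]
  e1=[0,1,0] h-->[0,1,0] k-->[1,2,2]
  e2=[0,0,1] h-->[1,1,0] k-->[0,0,2]
  result₂ = ⟨2 1 0; 1 2 0; 2 2 2⟩
Equal? same morphism ✓

Answer: COMMUTES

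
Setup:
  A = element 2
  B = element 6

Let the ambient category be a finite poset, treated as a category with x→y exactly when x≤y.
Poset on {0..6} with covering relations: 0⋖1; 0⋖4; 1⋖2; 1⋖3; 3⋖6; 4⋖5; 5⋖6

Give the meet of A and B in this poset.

{x : x⊑A ∧ x⊑B} = {0,1}  (A=2, B=6)
  0 ⊑ 1
  1 ⊑ 1
glb = 1

Answer: A∧B = 1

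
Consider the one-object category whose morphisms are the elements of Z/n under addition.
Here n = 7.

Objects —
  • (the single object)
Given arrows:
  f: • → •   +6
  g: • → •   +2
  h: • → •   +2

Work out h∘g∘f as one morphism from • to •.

Answer: +3

Trace:
  0 +6≡6 +2≡1 +2≡3  (mod 7)
result: +3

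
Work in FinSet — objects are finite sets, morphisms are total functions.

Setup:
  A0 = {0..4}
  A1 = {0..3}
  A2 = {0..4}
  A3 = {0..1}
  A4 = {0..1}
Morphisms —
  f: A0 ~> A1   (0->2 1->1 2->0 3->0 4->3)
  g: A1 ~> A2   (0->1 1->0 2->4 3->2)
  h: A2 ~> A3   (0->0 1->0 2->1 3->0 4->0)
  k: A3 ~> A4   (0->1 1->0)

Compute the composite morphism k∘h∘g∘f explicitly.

Answer: (0->1 1->1 2->1 3->1 4->0)

Derivation:
  0 f~>2 g~>4 h~>0 k~>1
  1 f~>1 g~>0 h~>0 k~>1
  2 f~>0 g~>1 h~>0 k~>1
  3 f~>0 g~>1 h~>0 k~>1
  4 f~>3 g~>2 h~>1 k~>0
⟦path⟧: (0->1 1->1 2->1 3->1 4->0)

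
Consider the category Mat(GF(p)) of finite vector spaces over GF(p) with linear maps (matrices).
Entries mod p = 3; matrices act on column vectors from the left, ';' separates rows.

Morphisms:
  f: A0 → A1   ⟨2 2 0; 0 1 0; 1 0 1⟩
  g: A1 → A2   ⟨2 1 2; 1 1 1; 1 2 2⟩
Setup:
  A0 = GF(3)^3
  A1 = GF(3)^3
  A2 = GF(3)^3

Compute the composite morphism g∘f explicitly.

Answer: ⟨0 2 2; 0 0 1; 1 1 2⟩

Derivation:
  e0=(1,0,0) f→(2,0,1) g→(0,0,1)
  e1=(0,1,0) f→(2,1,0) g→(2,0,1)
  e2=(0,0,1) f→(0,0,1) g→(2,1,2)
composite: ⟨0 2 2; 0 0 1; 1 1 2⟩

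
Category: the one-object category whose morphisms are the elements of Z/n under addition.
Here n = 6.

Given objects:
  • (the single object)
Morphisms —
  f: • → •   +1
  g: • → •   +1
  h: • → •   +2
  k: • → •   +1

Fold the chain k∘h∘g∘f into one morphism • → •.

  0 +1≡1 +1≡2 +2≡4 +1≡5  (mod 6)
composite: +5

Answer: +5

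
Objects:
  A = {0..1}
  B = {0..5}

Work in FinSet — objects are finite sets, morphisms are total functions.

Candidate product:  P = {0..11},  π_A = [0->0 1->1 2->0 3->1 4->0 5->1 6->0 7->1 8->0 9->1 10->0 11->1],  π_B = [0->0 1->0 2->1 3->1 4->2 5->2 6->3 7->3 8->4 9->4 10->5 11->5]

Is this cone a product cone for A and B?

Answer: VALID PRODUCT

Work:
|A|·|B| = 2·6 = 12;  |P| = 12
Check the pairing map k ↦ (π_A(k), π_B(k)):
  0 -> (0,0)
  1 -> (1,0)
  2 -> (0,1)
  3 -> (1,1)
  4 -> (0,2)
  5 -> (1,2)
  6 -> (0,3)
  7 -> (1,3)
  8 -> (0,4)
  9 -> (1,4)
  10 -> (0,5)
  11 -> (1,5)
distinct pairs in image: 12 / 12 needed
  → bijection onto A×B; projections well-typed.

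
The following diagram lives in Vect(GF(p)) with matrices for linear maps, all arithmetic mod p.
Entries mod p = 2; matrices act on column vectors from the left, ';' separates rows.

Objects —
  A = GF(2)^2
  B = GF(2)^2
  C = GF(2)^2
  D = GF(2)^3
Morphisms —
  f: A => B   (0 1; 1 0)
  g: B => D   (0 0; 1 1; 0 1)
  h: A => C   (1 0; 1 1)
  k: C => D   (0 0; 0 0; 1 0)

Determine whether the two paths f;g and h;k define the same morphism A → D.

Along f;g (path 1):
  e0=⟨1,0⟩ f=>⟨0,1⟩ g=>⟨0,1,1⟩
  e1=⟨0,1⟩ f=>⟨1,0⟩ g=>⟨0,1,0⟩
  ⟦path⟧₁ = (0 0; 1 1; 1 0)
Along h;k (path 2):
  e0=⟨1,0⟩ h=>⟨1,1⟩ k=>⟨0,0,1⟩
  e1=⟨0,1⟩ h=>⟨0,1⟩ k=>⟨0,0,0⟩
  ⟦path⟧₂ = (0 0; 0 0; 1 0)
Equal? NO — does not commute

Answer: DOES NOT COMMUTE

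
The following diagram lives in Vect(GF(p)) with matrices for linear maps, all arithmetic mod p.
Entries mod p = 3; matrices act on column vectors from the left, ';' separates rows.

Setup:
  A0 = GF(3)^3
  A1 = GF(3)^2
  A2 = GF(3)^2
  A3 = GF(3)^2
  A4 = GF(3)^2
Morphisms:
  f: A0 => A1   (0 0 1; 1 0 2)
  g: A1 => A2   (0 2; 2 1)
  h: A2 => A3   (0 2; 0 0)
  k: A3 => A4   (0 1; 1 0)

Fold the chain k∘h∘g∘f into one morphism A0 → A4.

Answer: (0 0 0; 2 0 2)

Trace:
  e0=[1,0,0] f=>[0,1] g=>[2,1] h=>[2,0] k=>[0,2]
  e1=[0,1,0] f=>[0,0] g=>[0,0] h=>[0,0] k=>[0,0]
  e2=[0,0,1] f=>[1,2] g=>[1,1] h=>[2,0] k=>[0,2]
composite: (0 0 0; 2 0 2)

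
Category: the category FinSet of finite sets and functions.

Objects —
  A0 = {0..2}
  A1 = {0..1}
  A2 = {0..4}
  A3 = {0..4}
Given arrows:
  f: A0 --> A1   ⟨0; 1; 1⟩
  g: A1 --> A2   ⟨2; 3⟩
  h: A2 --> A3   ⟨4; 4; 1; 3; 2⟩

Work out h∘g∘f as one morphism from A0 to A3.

Answer: ⟨1; 3; 3⟩

Trace:
  0 f-->0 g-->2 h-->1
  1 f-->1 g-->3 h-->3
  2 f-->1 g-->3 h-->3
composite: ⟨1; 3; 3⟩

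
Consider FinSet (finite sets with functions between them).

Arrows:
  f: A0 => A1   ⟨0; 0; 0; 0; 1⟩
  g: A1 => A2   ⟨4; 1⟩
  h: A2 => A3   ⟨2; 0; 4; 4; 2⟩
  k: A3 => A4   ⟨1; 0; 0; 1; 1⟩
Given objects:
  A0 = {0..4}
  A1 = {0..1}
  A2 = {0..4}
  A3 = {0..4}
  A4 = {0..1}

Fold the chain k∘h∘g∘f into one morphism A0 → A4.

Answer: ⟨0; 0; 0; 0; 1⟩

Derivation:
  0 f=>0 g=>4 h=>2 k=>0
  1 f=>0 g=>4 h=>2 k=>0
  2 f=>0 g=>4 h=>2 k=>0
  3 f=>0 g=>4 h=>2 k=>0
  4 f=>1 g=>1 h=>0 k=>1
⟦path⟧: ⟨0; 0; 0; 0; 1⟩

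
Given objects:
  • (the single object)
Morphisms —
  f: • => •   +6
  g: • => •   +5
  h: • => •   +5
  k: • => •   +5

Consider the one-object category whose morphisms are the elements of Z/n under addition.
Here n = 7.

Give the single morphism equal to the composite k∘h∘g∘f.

Answer: +0

Work:
  0 +6≡6 +5≡4 +5≡2 +5≡0  (mod 7)
composite: +0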